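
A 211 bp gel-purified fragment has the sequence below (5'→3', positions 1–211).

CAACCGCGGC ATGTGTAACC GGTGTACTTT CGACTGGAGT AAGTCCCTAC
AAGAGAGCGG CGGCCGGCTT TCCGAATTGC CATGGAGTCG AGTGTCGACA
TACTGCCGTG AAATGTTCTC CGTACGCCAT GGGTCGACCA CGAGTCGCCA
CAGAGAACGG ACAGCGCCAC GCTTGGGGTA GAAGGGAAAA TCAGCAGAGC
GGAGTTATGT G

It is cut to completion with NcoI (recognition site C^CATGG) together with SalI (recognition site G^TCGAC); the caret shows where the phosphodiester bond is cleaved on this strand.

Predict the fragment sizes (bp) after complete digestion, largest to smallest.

80, 78, 33, 14, 6 bp

NcoI sites (CCATGG) start at positions 80, 127.
NcoI cuts after the first base of each site, so after positions 80, 127.
SalI sites (GTCGAC) start at positions 94, 133.
SalI cuts after the first base of each site, so after positions 94, 133.
Combined cut positions: 80, 94, 127, 133.
Linear molecule, 4 cuts → 5 fragments:
  1–80 → 80 bp
  81–94 → 14 bp
  95–127 → 33 bp
  128–133 → 6 bp
  134–211 → 78 bp
Sorted largest to smallest: 80, 78, 33, 14, 6 bp.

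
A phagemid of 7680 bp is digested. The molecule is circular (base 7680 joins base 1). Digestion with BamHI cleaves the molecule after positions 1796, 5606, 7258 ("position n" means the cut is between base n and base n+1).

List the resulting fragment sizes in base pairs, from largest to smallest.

Circular molecule, 3 cuts → 3 fragments:
  5606 − 1796 = 3810 bp
  7258 − 5606 = 1652 bp
  wrap: 7680 − 7258 + 1796 = 2218 bp
Sorted largest to smallest: 3810, 2218, 1652 bp.

3810, 2218, 1652 bp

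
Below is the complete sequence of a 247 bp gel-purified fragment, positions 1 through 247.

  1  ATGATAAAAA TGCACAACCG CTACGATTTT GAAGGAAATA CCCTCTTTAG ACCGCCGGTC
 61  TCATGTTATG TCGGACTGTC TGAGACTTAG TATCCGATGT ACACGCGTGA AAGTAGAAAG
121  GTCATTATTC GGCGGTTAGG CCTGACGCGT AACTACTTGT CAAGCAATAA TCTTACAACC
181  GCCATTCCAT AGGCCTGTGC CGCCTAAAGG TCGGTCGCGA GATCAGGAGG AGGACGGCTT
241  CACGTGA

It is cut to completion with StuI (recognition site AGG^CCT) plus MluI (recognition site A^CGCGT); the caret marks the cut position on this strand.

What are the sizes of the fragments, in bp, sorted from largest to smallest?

StuI sites (AGGCCT) start at positions 138, 191.
StuI cuts after base 3 of each site, so after positions 140, 193.
MluI sites (ACGCGT) start at positions 103, 145.
MluI cuts after the first base of each site, so after positions 103, 145.
Combined cut positions: 103, 140, 145, 193.
Linear molecule, 4 cuts → 5 fragments:
  1–103 → 103 bp
  104–140 → 37 bp
  141–145 → 5 bp
  146–193 → 48 bp
  194–247 → 54 bp
Sorted largest to smallest: 103, 54, 48, 37, 5 bp.

103, 54, 48, 37, 5 bp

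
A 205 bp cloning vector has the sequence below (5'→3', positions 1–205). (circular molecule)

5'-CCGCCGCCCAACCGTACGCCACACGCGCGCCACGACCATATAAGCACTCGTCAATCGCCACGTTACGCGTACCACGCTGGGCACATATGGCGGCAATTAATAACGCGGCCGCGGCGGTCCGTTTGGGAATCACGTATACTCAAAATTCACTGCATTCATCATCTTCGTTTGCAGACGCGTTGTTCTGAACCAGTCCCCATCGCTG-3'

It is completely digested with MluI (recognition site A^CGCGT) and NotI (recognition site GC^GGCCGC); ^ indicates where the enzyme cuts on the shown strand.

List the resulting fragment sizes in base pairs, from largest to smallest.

95, 69, 41 bp

MluI sites (ACGCGT) start at positions 65, 175.
MluI cuts after the first base of each site, so after positions 65, 175.
The NotI site (GCGGCCGC) starts at position 105.
NotI cuts after base 2 of each site, so after position 106.
Combined cut positions: 65, 106, 175.
Circular molecule, 3 cuts → 3 fragments:
  66–106 → 41 bp
  107–175 → 69 bp
  176–205 then 1–65 → 30 + 65 = 95 bp
Sorted largest to smallest: 95, 69, 41 bp.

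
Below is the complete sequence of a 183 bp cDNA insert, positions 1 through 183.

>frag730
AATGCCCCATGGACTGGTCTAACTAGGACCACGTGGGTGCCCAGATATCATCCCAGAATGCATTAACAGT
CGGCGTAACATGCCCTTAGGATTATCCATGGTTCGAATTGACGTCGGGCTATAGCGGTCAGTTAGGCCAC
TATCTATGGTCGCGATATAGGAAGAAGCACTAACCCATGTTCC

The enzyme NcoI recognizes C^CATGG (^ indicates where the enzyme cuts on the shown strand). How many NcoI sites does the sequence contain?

2

CCATGG occurs starting at positions 7, 96.
NcoI cuts at 2 sites.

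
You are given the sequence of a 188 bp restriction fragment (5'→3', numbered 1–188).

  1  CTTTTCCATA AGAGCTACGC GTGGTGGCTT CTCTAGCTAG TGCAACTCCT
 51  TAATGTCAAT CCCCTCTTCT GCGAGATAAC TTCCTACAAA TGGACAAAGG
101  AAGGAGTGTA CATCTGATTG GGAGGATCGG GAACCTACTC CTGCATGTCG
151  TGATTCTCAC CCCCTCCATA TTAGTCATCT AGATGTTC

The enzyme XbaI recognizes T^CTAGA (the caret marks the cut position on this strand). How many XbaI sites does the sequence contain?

1

TCTAGA occurs starting at position 178.
XbaI cuts at 1 site.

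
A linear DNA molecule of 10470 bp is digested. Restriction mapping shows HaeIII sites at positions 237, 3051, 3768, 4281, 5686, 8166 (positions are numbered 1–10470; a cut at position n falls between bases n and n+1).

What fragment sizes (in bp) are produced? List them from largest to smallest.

Linear molecule, 6 cuts → 7 fragments:
  237 − 0 = 237 bp
  3051 − 237 = 2814 bp
  3768 − 3051 = 717 bp
  4281 − 3768 = 513 bp
  5686 − 4281 = 1405 bp
  8166 − 5686 = 2480 bp
  10470 − 8166 = 2304 bp
Sorted largest to smallest: 2814, 2480, 2304, 1405, 717, 513, 237 bp.

2814, 2480, 2304, 1405, 717, 513, 237 bp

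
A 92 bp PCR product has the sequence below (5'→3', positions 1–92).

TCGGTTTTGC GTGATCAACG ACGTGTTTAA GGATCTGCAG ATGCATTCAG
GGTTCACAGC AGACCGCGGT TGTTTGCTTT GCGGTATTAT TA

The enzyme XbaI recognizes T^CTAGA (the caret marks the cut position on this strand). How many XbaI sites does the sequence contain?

No occurrence of TCTAGA is present in the sequence.
XbaI does not cut: 0 sites.

0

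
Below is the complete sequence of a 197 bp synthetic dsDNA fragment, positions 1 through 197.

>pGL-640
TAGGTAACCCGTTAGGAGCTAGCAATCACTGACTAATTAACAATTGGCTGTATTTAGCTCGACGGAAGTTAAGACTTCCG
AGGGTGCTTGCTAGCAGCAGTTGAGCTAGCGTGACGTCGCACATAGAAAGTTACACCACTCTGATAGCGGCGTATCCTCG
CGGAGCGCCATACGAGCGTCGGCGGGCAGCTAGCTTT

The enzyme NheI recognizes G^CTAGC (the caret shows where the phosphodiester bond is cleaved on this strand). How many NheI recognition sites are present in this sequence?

4

GCTAGC occurs starting at positions 18, 90, 105, 189.
NheI cuts at 4 sites.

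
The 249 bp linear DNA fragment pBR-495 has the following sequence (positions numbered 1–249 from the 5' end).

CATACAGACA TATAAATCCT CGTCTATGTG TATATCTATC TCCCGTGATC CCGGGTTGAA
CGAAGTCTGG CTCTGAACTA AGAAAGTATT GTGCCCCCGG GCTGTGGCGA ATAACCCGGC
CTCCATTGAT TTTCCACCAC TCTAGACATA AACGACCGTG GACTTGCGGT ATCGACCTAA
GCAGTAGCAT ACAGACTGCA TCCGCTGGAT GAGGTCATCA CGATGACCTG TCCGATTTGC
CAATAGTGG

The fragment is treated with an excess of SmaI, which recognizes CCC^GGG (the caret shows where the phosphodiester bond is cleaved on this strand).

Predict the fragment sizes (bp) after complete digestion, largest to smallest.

151, 52, 46 bp

SmaI sites (CCCGGG) start at positions 50, 96.
SmaI cuts after base 3 of each site, so after positions 52, 98.
Linear molecule, 2 cuts → 3 fragments:
  1–52 → 52 bp
  53–98 → 46 bp
  99–249 → 151 bp
Sorted largest to smallest: 151, 52, 46 bp.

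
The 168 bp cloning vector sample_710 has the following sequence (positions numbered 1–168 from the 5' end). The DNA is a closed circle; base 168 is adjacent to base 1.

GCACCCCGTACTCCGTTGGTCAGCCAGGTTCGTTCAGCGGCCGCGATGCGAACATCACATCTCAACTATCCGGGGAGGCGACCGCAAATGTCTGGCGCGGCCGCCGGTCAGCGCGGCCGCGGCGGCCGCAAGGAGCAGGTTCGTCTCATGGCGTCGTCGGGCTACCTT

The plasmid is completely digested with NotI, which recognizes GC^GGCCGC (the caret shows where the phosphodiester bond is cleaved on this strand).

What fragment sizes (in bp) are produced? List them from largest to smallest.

NotI sites (GCGGCCGC) start at positions 37, 97, 113, 122.
NotI cuts after base 2 of each site, so after positions 38, 98, 114, 123.
Circular molecule, 4 cuts → 4 fragments:
  39–98 → 60 bp
  99–114 → 16 bp
  115–123 → 9 bp
  124–168 then 1–38 → 45 + 38 = 83 bp
Sorted largest to smallest: 83, 60, 16, 9 bp.

83, 60, 16, 9 bp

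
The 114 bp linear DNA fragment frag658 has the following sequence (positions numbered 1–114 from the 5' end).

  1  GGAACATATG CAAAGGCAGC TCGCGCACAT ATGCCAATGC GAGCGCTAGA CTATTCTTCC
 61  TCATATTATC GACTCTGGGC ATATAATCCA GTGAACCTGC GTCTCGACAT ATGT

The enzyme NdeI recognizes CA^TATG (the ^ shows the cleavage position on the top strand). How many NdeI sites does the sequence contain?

3

CATATG occurs starting at positions 5, 28, 108.
NdeI cuts at 3 sites.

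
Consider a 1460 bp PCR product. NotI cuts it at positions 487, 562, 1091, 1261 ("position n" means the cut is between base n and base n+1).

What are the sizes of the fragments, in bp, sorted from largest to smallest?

Linear molecule, 4 cuts → 5 fragments:
  487 − 0 = 487 bp
  562 − 487 = 75 bp
  1091 − 562 = 529 bp
  1261 − 1091 = 170 bp
  1460 − 1261 = 199 bp
Sorted largest to smallest: 529, 487, 199, 170, 75 bp.

529, 487, 199, 170, 75 bp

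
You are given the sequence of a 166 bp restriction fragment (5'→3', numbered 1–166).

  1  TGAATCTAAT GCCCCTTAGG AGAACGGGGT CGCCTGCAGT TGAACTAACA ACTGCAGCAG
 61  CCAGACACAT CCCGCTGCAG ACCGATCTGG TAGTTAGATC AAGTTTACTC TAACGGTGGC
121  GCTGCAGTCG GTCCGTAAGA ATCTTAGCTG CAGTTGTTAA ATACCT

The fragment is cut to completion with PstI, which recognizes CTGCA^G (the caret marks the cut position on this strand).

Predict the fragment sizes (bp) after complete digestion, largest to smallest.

47, 38, 26, 23, 18, 14 bp

PstI sites (CTGCAG) start at positions 34, 52, 75, 122, 148.
PstI cuts after base 5 of each site (before the last base), so after positions 38, 56, 79, 126, 152.
Linear molecule, 5 cuts → 6 fragments:
  1–38 → 38 bp
  39–56 → 18 bp
  57–79 → 23 bp
  80–126 → 47 bp
  127–152 → 26 bp
  153–166 → 14 bp
Sorted largest to smallest: 47, 38, 26, 23, 18, 14 bp.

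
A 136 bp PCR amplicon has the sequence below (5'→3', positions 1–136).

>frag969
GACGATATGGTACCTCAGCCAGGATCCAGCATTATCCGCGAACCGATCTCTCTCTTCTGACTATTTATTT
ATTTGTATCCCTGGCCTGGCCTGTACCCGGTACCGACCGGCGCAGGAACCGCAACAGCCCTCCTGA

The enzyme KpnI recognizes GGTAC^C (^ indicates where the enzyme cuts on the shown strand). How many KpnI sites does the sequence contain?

GGTACC occurs starting at positions 9, 99.
KpnI cuts at 2 sites.

2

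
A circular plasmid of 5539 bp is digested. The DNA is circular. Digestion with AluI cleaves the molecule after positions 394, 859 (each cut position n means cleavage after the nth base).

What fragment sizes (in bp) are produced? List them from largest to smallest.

5074, 465 bp

Circular molecule, 2 cuts → 2 fragments:
  859 − 394 = 465 bp
  wrap: 5539 − 859 + 394 = 5074 bp
Sorted largest to smallest: 5074, 465 bp.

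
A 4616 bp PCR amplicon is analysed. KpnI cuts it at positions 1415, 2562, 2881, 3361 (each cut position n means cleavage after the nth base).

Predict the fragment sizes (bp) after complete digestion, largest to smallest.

Linear molecule, 4 cuts → 5 fragments:
  1415 − 0 = 1415 bp
  2562 − 1415 = 1147 bp
  2881 − 2562 = 319 bp
  3361 − 2881 = 480 bp
  4616 − 3361 = 1255 bp
Sorted largest to smallest: 1415, 1255, 1147, 480, 319 bp.

1415, 1255, 1147, 480, 319 bp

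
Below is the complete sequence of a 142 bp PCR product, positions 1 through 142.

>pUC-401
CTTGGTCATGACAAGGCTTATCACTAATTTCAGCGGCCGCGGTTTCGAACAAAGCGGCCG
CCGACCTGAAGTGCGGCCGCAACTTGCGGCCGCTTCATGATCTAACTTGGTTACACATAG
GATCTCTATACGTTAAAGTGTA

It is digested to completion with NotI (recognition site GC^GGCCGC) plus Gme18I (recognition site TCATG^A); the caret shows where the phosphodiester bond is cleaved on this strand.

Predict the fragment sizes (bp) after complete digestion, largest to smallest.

43, 24, 21, 19, 13, 12, 10 bp

NotI sites (GCGGCCGC) start at positions 33, 54, 73, 86.
NotI cuts after base 2 of each site, so after positions 34, 55, 74, 87.
Gme18I sites (TCATGA) start at positions 6, 95.
Gme18I cuts after base 5 of each site (before the last base), so after positions 10, 99.
Combined cut positions: 10, 34, 55, 74, 87, 99.
Linear molecule, 6 cuts → 7 fragments:
  1–10 → 10 bp
  11–34 → 24 bp
  35–55 → 21 bp
  56–74 → 19 bp
  75–87 → 13 bp
  88–99 → 12 bp
  100–142 → 43 bp
Sorted largest to smallest: 43, 24, 21, 19, 13, 12, 10 bp.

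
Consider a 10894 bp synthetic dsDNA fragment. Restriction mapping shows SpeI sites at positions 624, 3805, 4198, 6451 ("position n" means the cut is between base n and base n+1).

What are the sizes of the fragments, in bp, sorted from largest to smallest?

Linear molecule, 4 cuts → 5 fragments:
  624 − 0 = 624 bp
  3805 − 624 = 3181 bp
  4198 − 3805 = 393 bp
  6451 − 4198 = 2253 bp
  10894 − 6451 = 4443 bp
Sorted largest to smallest: 4443, 3181, 2253, 624, 393 bp.

4443, 3181, 2253, 624, 393 bp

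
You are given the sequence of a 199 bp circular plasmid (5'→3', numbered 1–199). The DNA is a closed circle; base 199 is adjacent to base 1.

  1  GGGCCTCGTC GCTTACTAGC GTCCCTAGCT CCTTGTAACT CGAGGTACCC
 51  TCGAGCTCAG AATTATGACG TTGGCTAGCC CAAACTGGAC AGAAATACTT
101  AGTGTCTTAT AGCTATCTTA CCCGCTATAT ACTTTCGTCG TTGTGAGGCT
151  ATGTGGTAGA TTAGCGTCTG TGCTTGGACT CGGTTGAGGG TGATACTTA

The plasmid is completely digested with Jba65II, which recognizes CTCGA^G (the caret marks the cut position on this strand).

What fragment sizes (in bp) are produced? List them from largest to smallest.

Jba65II sites (CTCGAG) start at positions 39, 50.
Jba65II cuts after base 5 of each site (before the last base), so after positions 43, 54.
Circular molecule, 2 cuts → 2 fragments:
  44–54 → 11 bp
  55–199 then 1–43 → 145 + 43 = 188 bp
Sorted largest to smallest: 188, 11 bp.

188, 11 bp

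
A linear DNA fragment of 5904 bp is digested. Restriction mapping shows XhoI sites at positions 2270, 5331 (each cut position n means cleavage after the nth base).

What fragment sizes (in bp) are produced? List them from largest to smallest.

Linear molecule, 2 cuts → 3 fragments:
  2270 − 0 = 2270 bp
  5331 − 2270 = 3061 bp
  5904 − 5331 = 573 bp
Sorted largest to smallest: 3061, 2270, 573 bp.

3061, 2270, 573 bp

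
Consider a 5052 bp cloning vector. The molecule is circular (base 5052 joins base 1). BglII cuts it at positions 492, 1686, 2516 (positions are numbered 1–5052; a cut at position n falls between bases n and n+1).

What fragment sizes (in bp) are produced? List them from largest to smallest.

Circular molecule, 3 cuts → 3 fragments:
  1686 − 492 = 1194 bp
  2516 − 1686 = 830 bp
  wrap: 5052 − 2516 + 492 = 3028 bp
Sorted largest to smallest: 3028, 1194, 830 bp.

3028, 1194, 830 bp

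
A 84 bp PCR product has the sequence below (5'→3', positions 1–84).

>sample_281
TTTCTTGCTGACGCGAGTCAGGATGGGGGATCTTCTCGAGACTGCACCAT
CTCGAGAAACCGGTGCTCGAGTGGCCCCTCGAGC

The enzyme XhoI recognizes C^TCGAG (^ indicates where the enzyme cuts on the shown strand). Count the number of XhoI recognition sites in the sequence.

CTCGAG occurs starting at positions 35, 51, 66, 78.
XhoI cuts at 4 sites.

4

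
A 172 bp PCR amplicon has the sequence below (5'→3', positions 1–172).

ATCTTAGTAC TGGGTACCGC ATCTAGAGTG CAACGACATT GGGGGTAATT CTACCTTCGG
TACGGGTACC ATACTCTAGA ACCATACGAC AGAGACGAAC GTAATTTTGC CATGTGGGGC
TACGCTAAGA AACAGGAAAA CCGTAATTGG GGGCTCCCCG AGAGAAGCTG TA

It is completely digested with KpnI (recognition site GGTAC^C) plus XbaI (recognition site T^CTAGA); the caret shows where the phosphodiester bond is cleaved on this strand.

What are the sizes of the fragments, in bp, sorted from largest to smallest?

KpnI sites (GGTACC) start at positions 13, 65.
KpnI cuts after base 5 of each site (before the last base), so after positions 17, 69.
XbaI sites (TCTAGA) start at positions 22, 75.
XbaI cuts after the first base of each site, so after positions 22, 75.
Combined cut positions: 17, 22, 69, 75.
Linear molecule, 4 cuts → 5 fragments:
  1–17 → 17 bp
  18–22 → 5 bp
  23–69 → 47 bp
  70–75 → 6 bp
  76–172 → 97 bp
Sorted largest to smallest: 97, 47, 17, 6, 5 bp.

97, 47, 17, 6, 5 bp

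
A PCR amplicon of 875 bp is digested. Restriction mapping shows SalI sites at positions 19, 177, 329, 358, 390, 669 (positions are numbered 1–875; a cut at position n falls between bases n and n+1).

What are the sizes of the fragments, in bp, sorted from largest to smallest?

Linear molecule, 6 cuts → 7 fragments:
  19 − 0 = 19 bp
  177 − 19 = 158 bp
  329 − 177 = 152 bp
  358 − 329 = 29 bp
  390 − 358 = 32 bp
  669 − 390 = 279 bp
  875 − 669 = 206 bp
Sorted largest to smallest: 279, 206, 158, 152, 32, 29, 19 bp.

279, 206, 158, 152, 32, 29, 19 bp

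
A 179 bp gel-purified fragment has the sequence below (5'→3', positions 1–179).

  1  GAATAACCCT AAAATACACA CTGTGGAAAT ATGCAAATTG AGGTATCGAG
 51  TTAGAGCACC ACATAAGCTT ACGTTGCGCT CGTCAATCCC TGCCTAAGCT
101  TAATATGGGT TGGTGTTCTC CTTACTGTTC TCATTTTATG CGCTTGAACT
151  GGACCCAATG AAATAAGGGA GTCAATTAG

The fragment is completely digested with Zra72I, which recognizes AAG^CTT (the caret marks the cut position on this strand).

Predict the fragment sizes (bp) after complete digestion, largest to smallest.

Zra72I sites (AAGCTT) start at positions 65, 96.
Zra72I cuts after base 3 of each site, so after positions 67, 98.
Linear molecule, 2 cuts → 3 fragments:
  1–67 → 67 bp
  68–98 → 31 bp
  99–179 → 81 bp
Sorted largest to smallest: 81, 67, 31 bp.

81, 67, 31 bp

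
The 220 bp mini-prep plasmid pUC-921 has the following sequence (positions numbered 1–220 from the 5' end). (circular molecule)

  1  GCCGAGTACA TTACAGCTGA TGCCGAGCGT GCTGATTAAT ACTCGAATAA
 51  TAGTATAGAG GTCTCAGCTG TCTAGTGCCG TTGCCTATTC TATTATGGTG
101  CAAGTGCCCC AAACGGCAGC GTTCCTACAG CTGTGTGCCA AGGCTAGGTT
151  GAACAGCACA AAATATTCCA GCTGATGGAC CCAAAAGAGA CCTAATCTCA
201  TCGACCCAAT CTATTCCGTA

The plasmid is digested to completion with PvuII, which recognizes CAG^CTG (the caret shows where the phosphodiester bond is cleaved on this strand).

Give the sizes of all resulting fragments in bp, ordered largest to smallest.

PvuII sites (CAGCTG) start at positions 14, 65, 128, 169.
PvuII cuts after base 3 of each site, so after positions 16, 67, 130, 171.
Circular molecule, 4 cuts → 4 fragments:
  17–67 → 51 bp
  68–130 → 63 bp
  131–171 → 41 bp
  172–220 then 1–16 → 49 + 16 = 65 bp
Sorted largest to smallest: 65, 63, 51, 41 bp.

65, 63, 51, 41 bp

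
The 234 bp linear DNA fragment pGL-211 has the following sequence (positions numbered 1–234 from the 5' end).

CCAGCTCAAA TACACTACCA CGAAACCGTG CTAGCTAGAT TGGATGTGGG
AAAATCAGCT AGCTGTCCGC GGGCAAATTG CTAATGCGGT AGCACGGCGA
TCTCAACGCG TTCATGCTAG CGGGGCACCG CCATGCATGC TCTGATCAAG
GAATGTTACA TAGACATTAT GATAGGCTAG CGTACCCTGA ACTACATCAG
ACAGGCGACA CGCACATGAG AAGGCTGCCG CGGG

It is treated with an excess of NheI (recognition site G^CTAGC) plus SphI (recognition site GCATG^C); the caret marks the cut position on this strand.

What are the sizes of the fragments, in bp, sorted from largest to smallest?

NheI sites (GCTAGC) start at positions 30, 58, 116, 176.
NheI cuts after the first base of each site, so after positions 30, 58, 116, 176.
The SphI site (GCATGC) starts at position 135.
SphI cuts after base 5 of each site (before the last base), so after position 139.
Combined cut positions: 30, 58, 116, 139, 176.
Linear molecule, 5 cuts → 6 fragments:
  1–30 → 30 bp
  31–58 → 28 bp
  59–116 → 58 bp
  117–139 → 23 bp
  140–176 → 37 bp
  177–234 → 58 bp
Sorted largest to smallest: 58, 58, 37, 30, 28, 23 bp.

58, 58, 37, 30, 28, 23 bp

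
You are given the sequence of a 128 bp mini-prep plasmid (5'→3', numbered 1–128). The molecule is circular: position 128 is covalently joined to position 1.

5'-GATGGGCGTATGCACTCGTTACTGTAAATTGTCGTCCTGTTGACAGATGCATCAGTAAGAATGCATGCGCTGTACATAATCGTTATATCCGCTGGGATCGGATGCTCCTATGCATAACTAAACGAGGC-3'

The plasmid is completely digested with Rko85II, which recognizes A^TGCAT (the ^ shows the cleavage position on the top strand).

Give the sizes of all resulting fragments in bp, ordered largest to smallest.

65, 49, 14 bp

Rko85II sites (ATGCAT) start at positions 47, 61, 110.
Rko85II cuts after the first base of each site, so after positions 47, 61, 110.
Circular molecule, 3 cuts → 3 fragments:
  48–61 → 14 bp
  62–110 → 49 bp
  111–128 then 1–47 → 18 + 47 = 65 bp
Sorted largest to smallest: 65, 49, 14 bp.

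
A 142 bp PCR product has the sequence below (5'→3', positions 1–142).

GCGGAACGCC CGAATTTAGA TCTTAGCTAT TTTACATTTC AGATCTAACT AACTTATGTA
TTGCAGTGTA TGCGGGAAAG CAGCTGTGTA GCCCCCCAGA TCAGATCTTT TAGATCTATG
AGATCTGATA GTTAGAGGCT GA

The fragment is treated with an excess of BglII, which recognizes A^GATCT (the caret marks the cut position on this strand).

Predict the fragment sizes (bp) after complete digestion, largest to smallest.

62, 23, 21, 18, 9, 9 bp

BglII sites (AGATCT) start at positions 18, 41, 103, 112, 121.
BglII cuts after the first base of each site, so after positions 18, 41, 103, 112, 121.
Linear molecule, 5 cuts → 6 fragments:
  1–18 → 18 bp
  19–41 → 23 bp
  42–103 → 62 bp
  104–112 → 9 bp
  113–121 → 9 bp
  122–142 → 21 bp
Sorted largest to smallest: 62, 23, 21, 18, 9, 9 bp.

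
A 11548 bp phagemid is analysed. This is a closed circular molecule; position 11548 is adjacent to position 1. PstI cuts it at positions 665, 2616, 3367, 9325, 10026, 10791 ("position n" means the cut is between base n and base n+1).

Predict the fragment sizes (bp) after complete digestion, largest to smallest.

Circular molecule, 6 cuts → 6 fragments:
  2616 − 665 = 1951 bp
  3367 − 2616 = 751 bp
  9325 − 3367 = 5958 bp
  10026 − 9325 = 701 bp
  10791 − 10026 = 765 bp
  wrap: 11548 − 10791 + 665 = 1422 bp
Sorted largest to smallest: 5958, 1951, 1422, 765, 751, 701 bp.

5958, 1951, 1422, 765, 751, 701 bp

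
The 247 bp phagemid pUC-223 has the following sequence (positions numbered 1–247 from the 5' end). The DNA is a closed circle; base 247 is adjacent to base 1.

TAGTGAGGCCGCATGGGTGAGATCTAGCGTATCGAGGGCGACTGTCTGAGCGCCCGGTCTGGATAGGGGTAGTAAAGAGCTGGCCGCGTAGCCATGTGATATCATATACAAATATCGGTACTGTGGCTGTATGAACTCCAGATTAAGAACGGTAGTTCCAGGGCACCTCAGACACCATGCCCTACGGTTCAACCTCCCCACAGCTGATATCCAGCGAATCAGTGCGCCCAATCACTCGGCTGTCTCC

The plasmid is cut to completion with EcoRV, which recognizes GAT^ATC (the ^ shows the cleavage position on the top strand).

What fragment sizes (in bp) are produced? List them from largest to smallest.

EcoRV sites (GATATC) start at positions 98, 206.
EcoRV cuts after base 3 of each site, so after positions 100, 208.
Circular molecule, 2 cuts → 2 fragments:
  101–208 → 108 bp
  209–247 then 1–100 → 39 + 100 = 139 bp
Sorted largest to smallest: 139, 108 bp.

139, 108 bp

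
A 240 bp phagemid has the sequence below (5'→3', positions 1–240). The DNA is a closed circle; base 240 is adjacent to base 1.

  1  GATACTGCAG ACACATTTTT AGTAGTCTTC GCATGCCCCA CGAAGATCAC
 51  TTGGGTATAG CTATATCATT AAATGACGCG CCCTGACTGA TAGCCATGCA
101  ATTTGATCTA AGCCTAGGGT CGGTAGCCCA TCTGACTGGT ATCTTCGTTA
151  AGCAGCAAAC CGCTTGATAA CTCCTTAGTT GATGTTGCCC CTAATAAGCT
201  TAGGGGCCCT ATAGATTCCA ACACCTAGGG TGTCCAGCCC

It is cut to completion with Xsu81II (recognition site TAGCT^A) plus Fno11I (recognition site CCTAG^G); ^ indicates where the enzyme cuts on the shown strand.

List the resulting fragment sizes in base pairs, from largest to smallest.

111, 74, 55 bp

The Xsu81II site (TAGCTA) starts at position 58.
Xsu81II cuts after base 5 of each site (before the last base), so after position 62.
Fno11I sites (CCTAGG) start at positions 113, 224.
Fno11I cuts after base 5 of each site (before the last base), so after positions 117, 228.
Combined cut positions: 62, 117, 228.
Circular molecule, 3 cuts → 3 fragments:
  63–117 → 55 bp
  118–228 → 111 bp
  229–240 then 1–62 → 12 + 62 = 74 bp
Sorted largest to smallest: 111, 74, 55 bp.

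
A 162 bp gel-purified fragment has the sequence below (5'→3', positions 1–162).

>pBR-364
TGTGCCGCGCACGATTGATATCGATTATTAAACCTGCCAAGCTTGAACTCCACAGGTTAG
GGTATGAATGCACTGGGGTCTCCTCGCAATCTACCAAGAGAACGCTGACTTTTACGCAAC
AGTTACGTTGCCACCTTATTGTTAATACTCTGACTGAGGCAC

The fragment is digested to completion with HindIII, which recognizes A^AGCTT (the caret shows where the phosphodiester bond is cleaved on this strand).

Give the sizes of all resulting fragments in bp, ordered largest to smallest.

The HindIII site (AAGCTT) starts at position 39.
HindIII cuts after the first base of each site, so after position 39.
Linear molecule, 1 cut → 2 fragments:
  1–39 → 39 bp
  40–162 → 123 bp
Sorted largest to smallest: 123, 39 bp.

123, 39 bp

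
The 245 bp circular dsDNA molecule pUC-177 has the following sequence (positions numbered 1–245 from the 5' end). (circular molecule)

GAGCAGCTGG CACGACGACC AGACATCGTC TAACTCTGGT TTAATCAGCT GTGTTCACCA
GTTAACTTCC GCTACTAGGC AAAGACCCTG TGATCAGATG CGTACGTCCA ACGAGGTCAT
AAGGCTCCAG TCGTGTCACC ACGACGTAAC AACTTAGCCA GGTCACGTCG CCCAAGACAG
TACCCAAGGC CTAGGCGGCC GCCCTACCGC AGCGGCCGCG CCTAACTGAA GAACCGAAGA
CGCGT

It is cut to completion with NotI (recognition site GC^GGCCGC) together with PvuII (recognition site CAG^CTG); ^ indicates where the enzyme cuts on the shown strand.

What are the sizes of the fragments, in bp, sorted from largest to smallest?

148, 42, 38, 17 bp

NotI sites (GCGGCCGC) start at positions 195, 212.
NotI cuts after base 2 of each site, so after positions 196, 213.
PvuII sites (CAGCTG) start at positions 4, 46.
PvuII cuts after base 3 of each site, so after positions 6, 48.
Combined cut positions: 6, 48, 196, 213.
Circular molecule, 4 cuts → 4 fragments:
  7–48 → 42 bp
  49–196 → 148 bp
  197–213 → 17 bp
  214–245 then 1–6 → 32 + 6 = 38 bp
Sorted largest to smallest: 148, 42, 38, 17 bp.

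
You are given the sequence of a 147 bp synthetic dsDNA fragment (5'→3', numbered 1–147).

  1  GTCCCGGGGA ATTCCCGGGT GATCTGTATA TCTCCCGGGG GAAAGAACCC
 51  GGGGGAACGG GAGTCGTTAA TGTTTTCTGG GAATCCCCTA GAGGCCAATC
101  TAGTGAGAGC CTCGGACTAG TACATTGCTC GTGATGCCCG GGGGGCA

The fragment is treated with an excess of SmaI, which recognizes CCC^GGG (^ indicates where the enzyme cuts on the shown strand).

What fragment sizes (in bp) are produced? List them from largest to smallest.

SmaI sites (CCCGGG) start at positions 3, 14, 34, 48, 137.
SmaI cuts after base 3 of each site, so after positions 5, 16, 36, 50, 139.
Linear molecule, 5 cuts → 6 fragments:
  1–5 → 5 bp
  6–16 → 11 bp
  17–36 → 20 bp
  37–50 → 14 bp
  51–139 → 89 bp
  140–147 → 8 bp
Sorted largest to smallest: 89, 20, 14, 11, 8, 5 bp.

89, 20, 14, 11, 8, 5 bp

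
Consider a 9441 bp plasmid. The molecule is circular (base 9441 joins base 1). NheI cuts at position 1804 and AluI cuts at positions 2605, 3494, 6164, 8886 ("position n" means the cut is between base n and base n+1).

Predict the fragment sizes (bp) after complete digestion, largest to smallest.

Combined cut positions (sorted): 1804, 2605, 3494, 6164, 8886.
Circular molecule, 5 cuts → 5 fragments:
  2605 − 1804 = 801 bp
  3494 − 2605 = 889 bp
  6164 − 3494 = 2670 bp
  8886 − 6164 = 2722 bp
  wrap: 9441 − 8886 + 1804 = 2359 bp
Sorted largest to smallest: 2722, 2670, 2359, 889, 801 bp.

2722, 2670, 2359, 889, 801 bp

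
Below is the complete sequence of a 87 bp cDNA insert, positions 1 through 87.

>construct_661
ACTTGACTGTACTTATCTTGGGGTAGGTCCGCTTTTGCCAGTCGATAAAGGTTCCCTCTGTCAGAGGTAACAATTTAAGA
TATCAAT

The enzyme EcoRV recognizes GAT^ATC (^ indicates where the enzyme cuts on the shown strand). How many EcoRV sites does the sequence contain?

GATATC occurs starting at position 79.
EcoRV cuts at 1 site.

1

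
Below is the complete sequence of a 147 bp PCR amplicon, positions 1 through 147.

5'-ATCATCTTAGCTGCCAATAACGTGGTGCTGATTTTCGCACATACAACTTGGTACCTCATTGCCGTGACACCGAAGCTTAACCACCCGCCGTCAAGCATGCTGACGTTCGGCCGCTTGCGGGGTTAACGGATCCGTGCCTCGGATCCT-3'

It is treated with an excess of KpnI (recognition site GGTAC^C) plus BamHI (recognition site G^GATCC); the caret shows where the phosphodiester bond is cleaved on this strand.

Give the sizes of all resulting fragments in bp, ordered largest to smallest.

The KpnI site (GGTACC) starts at position 50.
KpnI cuts after base 5 of each site (before the last base), so after position 54.
BamHI sites (GGATCC) start at positions 128, 141.
BamHI cuts after the first base of each site, so after positions 128, 141.
Combined cut positions: 54, 128, 141.
Linear molecule, 3 cuts → 4 fragments:
  1–54 → 54 bp
  55–128 → 74 bp
  129–141 → 13 bp
  142–147 → 6 bp
Sorted largest to smallest: 74, 54, 13, 6 bp.

74, 54, 13, 6 bp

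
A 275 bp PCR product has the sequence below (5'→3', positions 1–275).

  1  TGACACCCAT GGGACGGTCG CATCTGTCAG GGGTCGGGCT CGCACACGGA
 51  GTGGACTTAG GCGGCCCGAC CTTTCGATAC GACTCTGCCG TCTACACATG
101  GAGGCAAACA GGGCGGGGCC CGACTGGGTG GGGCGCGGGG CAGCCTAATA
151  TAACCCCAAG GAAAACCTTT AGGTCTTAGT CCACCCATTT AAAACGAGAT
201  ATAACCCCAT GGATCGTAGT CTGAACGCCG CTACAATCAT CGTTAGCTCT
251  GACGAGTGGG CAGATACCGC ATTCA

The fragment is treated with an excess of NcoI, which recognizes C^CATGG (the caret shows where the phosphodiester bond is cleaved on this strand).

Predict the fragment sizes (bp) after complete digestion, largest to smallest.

200, 68, 7 bp

NcoI sites (CCATGG) start at positions 7, 207.
NcoI cuts after the first base of each site, so after positions 7, 207.
Linear molecule, 2 cuts → 3 fragments:
  1–7 → 7 bp
  8–207 → 200 bp
  208–275 → 68 bp
Sorted largest to smallest: 200, 68, 7 bp.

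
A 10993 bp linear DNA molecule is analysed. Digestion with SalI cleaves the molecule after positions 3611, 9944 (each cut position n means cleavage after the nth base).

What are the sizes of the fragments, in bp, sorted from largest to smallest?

Linear molecule, 2 cuts → 3 fragments:
  3611 − 0 = 3611 bp
  9944 − 3611 = 6333 bp
  10993 − 9944 = 1049 bp
Sorted largest to smallest: 6333, 3611, 1049 bp.

6333, 3611, 1049 bp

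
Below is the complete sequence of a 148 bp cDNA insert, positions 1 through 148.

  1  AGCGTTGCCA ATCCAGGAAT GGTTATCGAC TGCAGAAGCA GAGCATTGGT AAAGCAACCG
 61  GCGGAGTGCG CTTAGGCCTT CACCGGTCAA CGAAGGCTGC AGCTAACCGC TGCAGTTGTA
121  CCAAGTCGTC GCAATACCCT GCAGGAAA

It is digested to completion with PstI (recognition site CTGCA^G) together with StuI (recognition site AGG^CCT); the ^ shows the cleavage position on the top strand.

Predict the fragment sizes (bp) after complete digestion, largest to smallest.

PstI sites (CTGCAG) start at positions 30, 97, 110, 139.
PstI cuts after base 5 of each site (before the last base), so after positions 34, 101, 114, 143.
The StuI site (AGGCCT) starts at position 74.
StuI cuts after base 3 of each site, so after position 76.
Combined cut positions: 34, 76, 101, 114, 143.
Linear molecule, 5 cuts → 6 fragments:
  1–34 → 34 bp
  35–76 → 42 bp
  77–101 → 25 bp
  102–114 → 13 bp
  115–143 → 29 bp
  144–148 → 5 bp
Sorted largest to smallest: 42, 34, 29, 25, 13, 5 bp.

42, 34, 29, 25, 13, 5 bp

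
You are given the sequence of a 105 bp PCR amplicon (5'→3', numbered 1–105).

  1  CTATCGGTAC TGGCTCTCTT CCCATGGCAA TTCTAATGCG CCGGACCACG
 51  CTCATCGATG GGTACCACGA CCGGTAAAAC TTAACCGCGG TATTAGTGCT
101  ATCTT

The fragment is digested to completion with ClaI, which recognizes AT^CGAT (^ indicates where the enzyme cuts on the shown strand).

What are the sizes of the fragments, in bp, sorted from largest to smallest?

The ClaI site (ATCGAT) starts at position 54.
ClaI cuts after base 2 of each site, so after position 55.
Linear molecule, 1 cut → 2 fragments:
  1–55 → 55 bp
  56–105 → 50 bp
Sorted largest to smallest: 55, 50 bp.

55, 50 bp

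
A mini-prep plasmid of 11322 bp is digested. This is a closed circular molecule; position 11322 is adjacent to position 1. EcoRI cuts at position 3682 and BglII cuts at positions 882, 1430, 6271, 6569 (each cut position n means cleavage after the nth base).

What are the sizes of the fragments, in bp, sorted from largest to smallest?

5635, 2589, 2252, 548, 298 bp

Combined cut positions (sorted): 882, 1430, 3682, 6271, 6569.
Circular molecule, 5 cuts → 5 fragments:
  1430 − 882 = 548 bp
  3682 − 1430 = 2252 bp
  6271 − 3682 = 2589 bp
  6569 − 6271 = 298 bp
  wrap: 11322 − 6569 + 882 = 5635 bp
Sorted largest to smallest: 5635, 2589, 2252, 548, 298 bp.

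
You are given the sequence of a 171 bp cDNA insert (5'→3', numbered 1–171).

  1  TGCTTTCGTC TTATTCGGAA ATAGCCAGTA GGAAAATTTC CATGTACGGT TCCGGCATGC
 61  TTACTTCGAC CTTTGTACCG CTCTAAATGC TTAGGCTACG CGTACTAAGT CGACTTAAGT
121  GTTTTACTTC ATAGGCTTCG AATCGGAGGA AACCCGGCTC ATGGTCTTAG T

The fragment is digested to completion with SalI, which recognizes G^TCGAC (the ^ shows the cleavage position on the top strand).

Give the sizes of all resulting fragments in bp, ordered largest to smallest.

109, 62 bp

The SalI site (GTCGAC) starts at position 109.
SalI cuts after the first base of each site, so after position 109.
Linear molecule, 1 cut → 2 fragments:
  1–109 → 109 bp
  110–171 → 62 bp
Sorted largest to smallest: 109, 62 bp.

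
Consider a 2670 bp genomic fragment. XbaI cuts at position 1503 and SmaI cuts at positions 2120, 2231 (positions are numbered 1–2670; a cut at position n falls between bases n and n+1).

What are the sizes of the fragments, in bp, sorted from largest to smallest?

Combined cut positions (sorted): 1503, 2120, 2231.
Linear molecule, 3 cuts → 4 fragments:
  1503 − 0 = 1503 bp
  2120 − 1503 = 617 bp
  2231 − 2120 = 111 bp
  2670 − 2231 = 439 bp
Sorted largest to smallest: 1503, 617, 439, 111 bp.

1503, 617, 439, 111 bp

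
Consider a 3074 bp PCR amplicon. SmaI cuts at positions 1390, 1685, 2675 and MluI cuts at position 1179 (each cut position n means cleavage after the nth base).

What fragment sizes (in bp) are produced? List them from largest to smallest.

1179, 990, 399, 295, 211 bp

Combined cut positions (sorted): 1179, 1390, 1685, 2675.
Linear molecule, 4 cuts → 5 fragments:
  1179 − 0 = 1179 bp
  1390 − 1179 = 211 bp
  1685 − 1390 = 295 bp
  2675 − 1685 = 990 bp
  3074 − 2675 = 399 bp
Sorted largest to smallest: 1179, 990, 399, 295, 211 bp.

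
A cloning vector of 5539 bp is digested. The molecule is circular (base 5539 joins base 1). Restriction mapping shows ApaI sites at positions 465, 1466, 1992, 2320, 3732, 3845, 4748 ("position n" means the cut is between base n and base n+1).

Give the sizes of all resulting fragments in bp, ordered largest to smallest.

1412, 1256, 1001, 903, 526, 328, 113 bp

Circular molecule, 7 cuts → 7 fragments:
  1466 − 465 = 1001 bp
  1992 − 1466 = 526 bp
  2320 − 1992 = 328 bp
  3732 − 2320 = 1412 bp
  3845 − 3732 = 113 bp
  4748 − 3845 = 903 bp
  wrap: 5539 − 4748 + 465 = 1256 bp
Sorted largest to smallest: 1412, 1256, 1001, 903, 526, 328, 113 bp.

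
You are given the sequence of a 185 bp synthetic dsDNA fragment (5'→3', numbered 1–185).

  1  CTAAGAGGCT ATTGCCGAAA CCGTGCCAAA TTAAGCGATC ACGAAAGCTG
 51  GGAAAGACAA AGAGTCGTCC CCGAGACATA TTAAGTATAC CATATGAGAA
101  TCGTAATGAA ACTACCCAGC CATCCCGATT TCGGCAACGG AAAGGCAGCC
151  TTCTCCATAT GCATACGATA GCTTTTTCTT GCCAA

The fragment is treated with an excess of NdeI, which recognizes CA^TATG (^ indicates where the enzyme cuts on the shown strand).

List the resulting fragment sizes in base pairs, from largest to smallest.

NdeI sites (CATATG) start at positions 91, 156.
NdeI cuts after base 2 of each site, so after positions 92, 157.
Linear molecule, 2 cuts → 3 fragments:
  1–92 → 92 bp
  93–157 → 65 bp
  158–185 → 28 bp
Sorted largest to smallest: 92, 65, 28 bp.

92, 65, 28 bp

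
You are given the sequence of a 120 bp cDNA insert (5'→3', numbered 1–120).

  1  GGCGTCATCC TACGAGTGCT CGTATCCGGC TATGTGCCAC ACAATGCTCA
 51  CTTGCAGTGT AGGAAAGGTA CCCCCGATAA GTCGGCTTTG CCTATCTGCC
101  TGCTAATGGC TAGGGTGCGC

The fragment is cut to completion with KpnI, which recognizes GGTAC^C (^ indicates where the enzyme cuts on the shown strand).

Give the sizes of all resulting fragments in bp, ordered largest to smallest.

The KpnI site (GGTACC) starts at position 67.
KpnI cuts after base 5 of each site (before the last base), so after position 71.
Linear molecule, 1 cut → 2 fragments:
  1–71 → 71 bp
  72–120 → 49 bp
Sorted largest to smallest: 71, 49 bp.

71, 49 bp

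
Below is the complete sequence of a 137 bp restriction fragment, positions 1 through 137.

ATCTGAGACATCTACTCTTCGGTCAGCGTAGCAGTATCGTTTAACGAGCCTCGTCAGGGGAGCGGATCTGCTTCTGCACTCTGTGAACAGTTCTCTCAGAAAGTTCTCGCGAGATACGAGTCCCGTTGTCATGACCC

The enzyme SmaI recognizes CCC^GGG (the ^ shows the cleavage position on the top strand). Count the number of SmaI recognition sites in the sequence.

0

No occurrence of CCCGGG is present in the sequence.
SmaI does not cut: 0 sites.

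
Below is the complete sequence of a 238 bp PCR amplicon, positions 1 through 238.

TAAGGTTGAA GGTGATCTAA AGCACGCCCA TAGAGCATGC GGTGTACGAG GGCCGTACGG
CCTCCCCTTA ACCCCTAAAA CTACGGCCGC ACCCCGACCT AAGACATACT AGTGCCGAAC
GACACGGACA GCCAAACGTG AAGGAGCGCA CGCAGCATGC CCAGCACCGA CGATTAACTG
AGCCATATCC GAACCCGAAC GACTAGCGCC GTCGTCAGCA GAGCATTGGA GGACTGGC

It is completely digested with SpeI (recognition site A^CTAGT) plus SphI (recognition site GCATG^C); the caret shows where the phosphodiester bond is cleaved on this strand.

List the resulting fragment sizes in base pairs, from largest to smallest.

79, 69, 51, 39 bp

The SpeI site (ACTAGT) starts at position 108.
SpeI cuts after the first base of each site, so after position 108.
SphI sites (GCATGC) start at positions 35, 155.
SphI cuts after base 5 of each site (before the last base), so after positions 39, 159.
Combined cut positions: 39, 108, 159.
Linear molecule, 3 cuts → 4 fragments:
  1–39 → 39 bp
  40–108 → 69 bp
  109–159 → 51 bp
  160–238 → 79 bp
Sorted largest to smallest: 79, 69, 51, 39 bp.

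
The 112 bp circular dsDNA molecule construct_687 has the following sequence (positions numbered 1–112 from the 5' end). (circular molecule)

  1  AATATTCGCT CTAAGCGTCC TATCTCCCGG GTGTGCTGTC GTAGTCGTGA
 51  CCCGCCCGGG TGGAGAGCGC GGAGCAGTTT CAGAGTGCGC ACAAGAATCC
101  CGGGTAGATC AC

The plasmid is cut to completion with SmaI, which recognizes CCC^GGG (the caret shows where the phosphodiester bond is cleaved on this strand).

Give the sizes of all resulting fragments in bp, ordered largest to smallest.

SmaI sites (CCCGGG) start at positions 26, 55, 99.
SmaI cuts after base 3 of each site, so after positions 28, 57, 101.
Circular molecule, 3 cuts → 3 fragments:
  29–57 → 29 bp
  58–101 → 44 bp
  102–112 then 1–28 → 11 + 28 = 39 bp
Sorted largest to smallest: 44, 39, 29 bp.

44, 39, 29 bp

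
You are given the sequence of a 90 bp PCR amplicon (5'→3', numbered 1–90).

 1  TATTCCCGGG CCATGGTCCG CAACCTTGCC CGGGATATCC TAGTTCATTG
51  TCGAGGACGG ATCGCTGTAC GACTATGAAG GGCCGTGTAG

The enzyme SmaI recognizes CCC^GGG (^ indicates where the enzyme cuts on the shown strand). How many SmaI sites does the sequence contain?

CCCGGG occurs starting at positions 5, 29.
SmaI cuts at 2 sites.

2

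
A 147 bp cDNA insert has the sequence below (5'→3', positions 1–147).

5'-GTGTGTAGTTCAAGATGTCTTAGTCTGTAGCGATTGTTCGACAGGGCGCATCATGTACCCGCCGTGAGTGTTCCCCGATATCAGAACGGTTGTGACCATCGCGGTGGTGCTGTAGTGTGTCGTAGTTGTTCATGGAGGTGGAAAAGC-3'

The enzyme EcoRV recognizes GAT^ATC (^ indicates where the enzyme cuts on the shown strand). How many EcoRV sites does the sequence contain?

GATATC occurs starting at position 77.
EcoRV cuts at 1 site.

1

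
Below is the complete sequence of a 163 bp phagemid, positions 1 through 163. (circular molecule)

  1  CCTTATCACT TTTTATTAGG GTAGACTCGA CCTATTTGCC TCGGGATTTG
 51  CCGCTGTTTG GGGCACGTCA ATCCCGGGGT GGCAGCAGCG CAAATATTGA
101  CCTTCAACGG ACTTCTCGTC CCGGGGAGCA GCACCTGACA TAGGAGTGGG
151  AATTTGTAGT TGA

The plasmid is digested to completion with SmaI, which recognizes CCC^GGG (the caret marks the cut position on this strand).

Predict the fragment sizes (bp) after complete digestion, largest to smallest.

SmaI sites (CCCGGG) start at positions 73, 120.
SmaI cuts after base 3 of each site, so after positions 75, 122.
Circular molecule, 2 cuts → 2 fragments:
  76–122 → 47 bp
  123–163 then 1–75 → 41 + 75 = 116 bp
Sorted largest to smallest: 116, 47 bp.

116, 47 bp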